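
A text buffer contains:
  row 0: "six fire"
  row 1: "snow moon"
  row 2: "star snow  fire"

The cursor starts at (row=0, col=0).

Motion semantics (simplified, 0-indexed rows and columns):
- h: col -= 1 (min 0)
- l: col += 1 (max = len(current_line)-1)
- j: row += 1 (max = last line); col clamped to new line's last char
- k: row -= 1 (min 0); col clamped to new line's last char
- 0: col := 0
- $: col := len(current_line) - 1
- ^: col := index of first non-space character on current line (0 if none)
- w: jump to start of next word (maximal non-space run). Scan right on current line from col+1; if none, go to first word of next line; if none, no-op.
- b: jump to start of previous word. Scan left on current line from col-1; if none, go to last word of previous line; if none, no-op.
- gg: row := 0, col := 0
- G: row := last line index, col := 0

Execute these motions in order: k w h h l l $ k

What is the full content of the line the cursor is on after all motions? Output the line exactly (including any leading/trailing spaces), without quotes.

Answer: six fire

Derivation:
After 1 (k): row=0 col=0 char='s'
After 2 (w): row=0 col=4 char='f'
After 3 (h): row=0 col=3 char='_'
After 4 (h): row=0 col=2 char='x'
After 5 (l): row=0 col=3 char='_'
After 6 (l): row=0 col=4 char='f'
After 7 ($): row=0 col=7 char='e'
After 8 (k): row=0 col=7 char='e'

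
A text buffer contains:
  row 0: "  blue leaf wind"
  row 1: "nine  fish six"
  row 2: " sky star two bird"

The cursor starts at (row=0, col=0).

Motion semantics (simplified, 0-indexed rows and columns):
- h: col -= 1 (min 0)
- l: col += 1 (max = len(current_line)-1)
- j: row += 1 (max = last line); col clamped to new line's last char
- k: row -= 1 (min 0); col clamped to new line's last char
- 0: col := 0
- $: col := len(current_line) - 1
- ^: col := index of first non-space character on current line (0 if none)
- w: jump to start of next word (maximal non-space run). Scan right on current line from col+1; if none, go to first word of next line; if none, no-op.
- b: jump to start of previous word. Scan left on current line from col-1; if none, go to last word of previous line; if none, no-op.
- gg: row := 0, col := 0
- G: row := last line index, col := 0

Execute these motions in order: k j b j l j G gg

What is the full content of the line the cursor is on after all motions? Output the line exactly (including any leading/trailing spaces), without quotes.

Answer:   blue leaf wind

Derivation:
After 1 (k): row=0 col=0 char='_'
After 2 (j): row=1 col=0 char='n'
After 3 (b): row=0 col=12 char='w'
After 4 (j): row=1 col=12 char='i'
After 5 (l): row=1 col=13 char='x'
After 6 (j): row=2 col=13 char='_'
After 7 (G): row=2 col=0 char='_'
After 8 (gg): row=0 col=0 char='_'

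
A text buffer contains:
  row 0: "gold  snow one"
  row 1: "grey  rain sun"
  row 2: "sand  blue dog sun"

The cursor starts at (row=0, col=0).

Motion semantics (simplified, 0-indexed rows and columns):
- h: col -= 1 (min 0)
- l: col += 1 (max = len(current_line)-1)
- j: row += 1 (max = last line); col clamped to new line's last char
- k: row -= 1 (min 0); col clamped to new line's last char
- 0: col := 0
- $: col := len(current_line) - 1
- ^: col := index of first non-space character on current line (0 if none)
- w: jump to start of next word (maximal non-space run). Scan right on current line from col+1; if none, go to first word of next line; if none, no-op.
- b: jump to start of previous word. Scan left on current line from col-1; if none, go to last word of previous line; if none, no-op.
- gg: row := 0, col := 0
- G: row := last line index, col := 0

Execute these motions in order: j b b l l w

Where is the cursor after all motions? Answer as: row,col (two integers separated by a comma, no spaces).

After 1 (j): row=1 col=0 char='g'
After 2 (b): row=0 col=11 char='o'
After 3 (b): row=0 col=6 char='s'
After 4 (l): row=0 col=7 char='n'
After 5 (l): row=0 col=8 char='o'
After 6 (w): row=0 col=11 char='o'

Answer: 0,11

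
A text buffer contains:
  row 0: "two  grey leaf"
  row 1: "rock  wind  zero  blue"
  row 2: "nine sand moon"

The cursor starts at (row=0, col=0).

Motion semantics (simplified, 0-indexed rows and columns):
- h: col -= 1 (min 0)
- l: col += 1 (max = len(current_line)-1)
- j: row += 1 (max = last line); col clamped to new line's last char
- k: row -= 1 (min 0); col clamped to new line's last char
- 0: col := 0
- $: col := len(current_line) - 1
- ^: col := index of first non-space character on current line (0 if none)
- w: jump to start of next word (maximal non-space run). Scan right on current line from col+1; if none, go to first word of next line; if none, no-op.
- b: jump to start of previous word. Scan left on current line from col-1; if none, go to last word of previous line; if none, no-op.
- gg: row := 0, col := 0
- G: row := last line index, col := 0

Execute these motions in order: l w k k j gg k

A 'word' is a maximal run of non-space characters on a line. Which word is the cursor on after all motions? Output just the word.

After 1 (l): row=0 col=1 char='w'
After 2 (w): row=0 col=5 char='g'
After 3 (k): row=0 col=5 char='g'
After 4 (k): row=0 col=5 char='g'
After 5 (j): row=1 col=5 char='_'
After 6 (gg): row=0 col=0 char='t'
After 7 (k): row=0 col=0 char='t'

Answer: two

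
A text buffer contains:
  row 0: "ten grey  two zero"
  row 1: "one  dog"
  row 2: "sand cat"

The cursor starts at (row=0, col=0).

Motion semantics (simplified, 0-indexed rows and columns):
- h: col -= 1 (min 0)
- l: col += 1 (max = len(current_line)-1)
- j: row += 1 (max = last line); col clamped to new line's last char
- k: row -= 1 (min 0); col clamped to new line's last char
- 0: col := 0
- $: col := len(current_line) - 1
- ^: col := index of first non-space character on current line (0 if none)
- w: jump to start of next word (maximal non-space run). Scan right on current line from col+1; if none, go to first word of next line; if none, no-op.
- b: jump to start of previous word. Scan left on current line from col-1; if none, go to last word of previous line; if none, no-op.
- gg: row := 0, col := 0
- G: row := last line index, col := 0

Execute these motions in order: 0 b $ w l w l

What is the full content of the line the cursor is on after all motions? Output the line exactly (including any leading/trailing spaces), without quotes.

After 1 (0): row=0 col=0 char='t'
After 2 (b): row=0 col=0 char='t'
After 3 ($): row=0 col=17 char='o'
After 4 (w): row=1 col=0 char='o'
After 5 (l): row=1 col=1 char='n'
After 6 (w): row=1 col=5 char='d'
After 7 (l): row=1 col=6 char='o'

Answer: one  dog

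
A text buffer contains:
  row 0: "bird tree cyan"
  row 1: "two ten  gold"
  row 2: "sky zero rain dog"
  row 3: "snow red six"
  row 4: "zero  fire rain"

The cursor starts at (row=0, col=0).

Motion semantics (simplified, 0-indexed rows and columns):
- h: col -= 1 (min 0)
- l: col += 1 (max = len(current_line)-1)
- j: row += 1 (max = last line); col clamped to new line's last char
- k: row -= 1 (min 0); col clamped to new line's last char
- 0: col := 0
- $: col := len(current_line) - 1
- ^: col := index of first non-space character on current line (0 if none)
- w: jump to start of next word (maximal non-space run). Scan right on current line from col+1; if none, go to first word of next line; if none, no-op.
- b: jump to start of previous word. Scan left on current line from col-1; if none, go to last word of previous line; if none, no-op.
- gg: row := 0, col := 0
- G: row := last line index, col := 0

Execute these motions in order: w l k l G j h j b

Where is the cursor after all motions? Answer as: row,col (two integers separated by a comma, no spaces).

Answer: 3,9

Derivation:
After 1 (w): row=0 col=5 char='t'
After 2 (l): row=0 col=6 char='r'
After 3 (k): row=0 col=6 char='r'
After 4 (l): row=0 col=7 char='e'
After 5 (G): row=4 col=0 char='z'
After 6 (j): row=4 col=0 char='z'
After 7 (h): row=4 col=0 char='z'
After 8 (j): row=4 col=0 char='z'
After 9 (b): row=3 col=9 char='s'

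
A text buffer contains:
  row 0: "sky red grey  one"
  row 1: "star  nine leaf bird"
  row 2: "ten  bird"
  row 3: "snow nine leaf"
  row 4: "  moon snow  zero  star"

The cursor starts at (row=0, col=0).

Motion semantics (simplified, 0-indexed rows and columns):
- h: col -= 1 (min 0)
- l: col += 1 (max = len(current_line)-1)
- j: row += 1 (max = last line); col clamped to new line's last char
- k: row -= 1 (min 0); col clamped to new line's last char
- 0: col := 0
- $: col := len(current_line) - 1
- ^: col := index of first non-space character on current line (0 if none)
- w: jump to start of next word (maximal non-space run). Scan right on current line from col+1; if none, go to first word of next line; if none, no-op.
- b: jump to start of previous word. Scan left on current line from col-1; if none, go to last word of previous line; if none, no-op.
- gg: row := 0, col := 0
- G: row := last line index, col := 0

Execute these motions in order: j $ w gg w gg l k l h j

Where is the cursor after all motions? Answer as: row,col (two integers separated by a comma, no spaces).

After 1 (j): row=1 col=0 char='s'
After 2 ($): row=1 col=19 char='d'
After 3 (w): row=2 col=0 char='t'
After 4 (gg): row=0 col=0 char='s'
After 5 (w): row=0 col=4 char='r'
After 6 (gg): row=0 col=0 char='s'
After 7 (l): row=0 col=1 char='k'
After 8 (k): row=0 col=1 char='k'
After 9 (l): row=0 col=2 char='y'
After 10 (h): row=0 col=1 char='k'
After 11 (j): row=1 col=1 char='t'

Answer: 1,1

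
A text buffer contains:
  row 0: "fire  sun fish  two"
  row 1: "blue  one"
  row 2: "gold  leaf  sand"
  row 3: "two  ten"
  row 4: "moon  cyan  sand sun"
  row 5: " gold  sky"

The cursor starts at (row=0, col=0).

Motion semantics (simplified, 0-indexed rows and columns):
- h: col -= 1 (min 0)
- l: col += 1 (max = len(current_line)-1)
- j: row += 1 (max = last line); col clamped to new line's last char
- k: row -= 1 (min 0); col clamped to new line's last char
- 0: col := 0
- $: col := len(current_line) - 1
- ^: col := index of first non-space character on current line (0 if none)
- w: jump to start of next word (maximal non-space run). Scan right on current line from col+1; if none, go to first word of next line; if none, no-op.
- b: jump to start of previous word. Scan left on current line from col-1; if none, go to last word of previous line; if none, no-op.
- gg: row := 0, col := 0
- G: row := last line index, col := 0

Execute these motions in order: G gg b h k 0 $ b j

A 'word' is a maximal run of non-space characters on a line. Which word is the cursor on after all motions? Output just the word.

Answer: one

Derivation:
After 1 (G): row=5 col=0 char='_'
After 2 (gg): row=0 col=0 char='f'
After 3 (b): row=0 col=0 char='f'
After 4 (h): row=0 col=0 char='f'
After 5 (k): row=0 col=0 char='f'
After 6 (0): row=0 col=0 char='f'
After 7 ($): row=0 col=18 char='o'
After 8 (b): row=0 col=16 char='t'
After 9 (j): row=1 col=8 char='e'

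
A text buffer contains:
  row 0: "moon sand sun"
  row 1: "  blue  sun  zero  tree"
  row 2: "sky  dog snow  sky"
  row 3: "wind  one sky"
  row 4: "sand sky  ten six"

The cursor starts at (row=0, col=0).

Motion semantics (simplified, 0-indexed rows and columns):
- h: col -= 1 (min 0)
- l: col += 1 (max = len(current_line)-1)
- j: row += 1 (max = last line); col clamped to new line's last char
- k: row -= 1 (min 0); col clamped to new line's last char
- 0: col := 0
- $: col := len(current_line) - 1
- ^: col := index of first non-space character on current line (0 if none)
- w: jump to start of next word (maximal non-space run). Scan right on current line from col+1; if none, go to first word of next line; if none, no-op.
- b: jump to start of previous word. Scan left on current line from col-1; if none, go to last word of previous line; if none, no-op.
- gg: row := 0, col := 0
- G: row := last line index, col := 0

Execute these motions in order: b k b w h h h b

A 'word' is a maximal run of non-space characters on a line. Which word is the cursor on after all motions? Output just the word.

Answer: moon

Derivation:
After 1 (b): row=0 col=0 char='m'
After 2 (k): row=0 col=0 char='m'
After 3 (b): row=0 col=0 char='m'
After 4 (w): row=0 col=5 char='s'
After 5 (h): row=0 col=4 char='_'
After 6 (h): row=0 col=3 char='n'
After 7 (h): row=0 col=2 char='o'
After 8 (b): row=0 col=0 char='m'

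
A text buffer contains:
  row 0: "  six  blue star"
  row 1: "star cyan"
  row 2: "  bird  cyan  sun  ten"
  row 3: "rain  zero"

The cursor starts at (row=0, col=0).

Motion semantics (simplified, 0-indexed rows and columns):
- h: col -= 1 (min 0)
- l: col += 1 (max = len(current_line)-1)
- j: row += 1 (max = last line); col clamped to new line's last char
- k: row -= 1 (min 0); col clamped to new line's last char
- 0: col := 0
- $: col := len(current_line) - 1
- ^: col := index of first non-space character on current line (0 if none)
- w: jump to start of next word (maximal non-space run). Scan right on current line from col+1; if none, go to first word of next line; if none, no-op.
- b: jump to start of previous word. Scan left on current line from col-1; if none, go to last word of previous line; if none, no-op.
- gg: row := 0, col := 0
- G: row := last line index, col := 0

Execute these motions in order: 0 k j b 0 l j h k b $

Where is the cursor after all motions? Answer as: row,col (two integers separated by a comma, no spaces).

Answer: 0,15

Derivation:
After 1 (0): row=0 col=0 char='_'
After 2 (k): row=0 col=0 char='_'
After 3 (j): row=1 col=0 char='s'
After 4 (b): row=0 col=12 char='s'
After 5 (0): row=0 col=0 char='_'
After 6 (l): row=0 col=1 char='_'
After 7 (j): row=1 col=1 char='t'
After 8 (h): row=1 col=0 char='s'
After 9 (k): row=0 col=0 char='_'
After 10 (b): row=0 col=0 char='_'
After 11 ($): row=0 col=15 char='r'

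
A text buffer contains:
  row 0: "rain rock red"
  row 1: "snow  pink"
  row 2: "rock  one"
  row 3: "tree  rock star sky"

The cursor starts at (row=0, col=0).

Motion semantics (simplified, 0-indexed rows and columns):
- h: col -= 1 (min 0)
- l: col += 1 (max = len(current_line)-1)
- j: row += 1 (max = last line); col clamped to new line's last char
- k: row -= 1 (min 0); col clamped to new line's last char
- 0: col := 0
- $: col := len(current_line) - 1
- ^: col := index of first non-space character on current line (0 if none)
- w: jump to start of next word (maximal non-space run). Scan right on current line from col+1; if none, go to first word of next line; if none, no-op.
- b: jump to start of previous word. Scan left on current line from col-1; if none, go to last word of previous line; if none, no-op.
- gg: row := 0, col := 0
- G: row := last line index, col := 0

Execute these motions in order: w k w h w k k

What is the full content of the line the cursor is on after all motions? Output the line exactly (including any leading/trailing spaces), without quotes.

After 1 (w): row=0 col=5 char='r'
After 2 (k): row=0 col=5 char='r'
After 3 (w): row=0 col=10 char='r'
After 4 (h): row=0 col=9 char='_'
After 5 (w): row=0 col=10 char='r'
After 6 (k): row=0 col=10 char='r'
After 7 (k): row=0 col=10 char='r'

Answer: rain rock red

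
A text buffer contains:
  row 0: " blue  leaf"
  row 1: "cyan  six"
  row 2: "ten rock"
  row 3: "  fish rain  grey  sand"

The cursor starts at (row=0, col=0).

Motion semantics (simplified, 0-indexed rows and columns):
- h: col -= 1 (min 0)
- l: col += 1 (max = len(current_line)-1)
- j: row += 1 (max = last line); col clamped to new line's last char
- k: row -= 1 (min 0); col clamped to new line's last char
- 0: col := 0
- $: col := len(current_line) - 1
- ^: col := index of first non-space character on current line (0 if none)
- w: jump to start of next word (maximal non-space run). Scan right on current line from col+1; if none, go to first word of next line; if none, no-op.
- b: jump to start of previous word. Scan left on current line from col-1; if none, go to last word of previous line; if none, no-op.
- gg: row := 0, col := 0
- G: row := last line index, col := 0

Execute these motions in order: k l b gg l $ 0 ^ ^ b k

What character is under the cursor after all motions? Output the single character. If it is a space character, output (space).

After 1 (k): row=0 col=0 char='_'
After 2 (l): row=0 col=1 char='b'
After 3 (b): row=0 col=1 char='b'
After 4 (gg): row=0 col=0 char='_'
After 5 (l): row=0 col=1 char='b'
After 6 ($): row=0 col=10 char='f'
After 7 (0): row=0 col=0 char='_'
After 8 (^): row=0 col=1 char='b'
After 9 (^): row=0 col=1 char='b'
After 10 (b): row=0 col=1 char='b'
After 11 (k): row=0 col=1 char='b'

Answer: b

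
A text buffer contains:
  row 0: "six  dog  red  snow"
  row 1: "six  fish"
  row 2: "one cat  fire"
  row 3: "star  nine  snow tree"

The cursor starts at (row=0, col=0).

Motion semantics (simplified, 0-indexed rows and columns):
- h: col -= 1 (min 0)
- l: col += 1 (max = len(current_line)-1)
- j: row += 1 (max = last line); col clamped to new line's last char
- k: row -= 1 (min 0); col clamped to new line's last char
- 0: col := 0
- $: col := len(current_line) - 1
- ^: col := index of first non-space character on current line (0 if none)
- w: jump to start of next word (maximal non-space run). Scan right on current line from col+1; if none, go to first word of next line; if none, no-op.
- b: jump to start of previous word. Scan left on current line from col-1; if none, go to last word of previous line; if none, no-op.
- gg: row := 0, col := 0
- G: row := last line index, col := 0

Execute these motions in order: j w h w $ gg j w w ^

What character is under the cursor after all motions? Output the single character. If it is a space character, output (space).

Answer: o

Derivation:
After 1 (j): row=1 col=0 char='s'
After 2 (w): row=1 col=5 char='f'
After 3 (h): row=1 col=4 char='_'
After 4 (w): row=1 col=5 char='f'
After 5 ($): row=1 col=8 char='h'
After 6 (gg): row=0 col=0 char='s'
After 7 (j): row=1 col=0 char='s'
After 8 (w): row=1 col=5 char='f'
After 9 (w): row=2 col=0 char='o'
After 10 (^): row=2 col=0 char='o'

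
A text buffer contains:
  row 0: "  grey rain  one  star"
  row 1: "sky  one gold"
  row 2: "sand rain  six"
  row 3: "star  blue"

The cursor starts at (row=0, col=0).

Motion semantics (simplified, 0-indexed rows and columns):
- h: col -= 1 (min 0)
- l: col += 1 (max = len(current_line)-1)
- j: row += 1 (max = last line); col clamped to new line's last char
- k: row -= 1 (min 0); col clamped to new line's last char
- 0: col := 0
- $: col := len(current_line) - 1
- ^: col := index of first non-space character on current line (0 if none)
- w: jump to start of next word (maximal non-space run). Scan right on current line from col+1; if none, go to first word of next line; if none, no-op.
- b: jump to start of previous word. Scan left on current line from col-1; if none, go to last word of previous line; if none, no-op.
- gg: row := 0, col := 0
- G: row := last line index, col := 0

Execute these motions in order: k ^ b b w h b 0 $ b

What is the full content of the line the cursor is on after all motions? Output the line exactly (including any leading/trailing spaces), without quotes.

Answer:   grey rain  one  star

Derivation:
After 1 (k): row=0 col=0 char='_'
After 2 (^): row=0 col=2 char='g'
After 3 (b): row=0 col=2 char='g'
After 4 (b): row=0 col=2 char='g'
After 5 (w): row=0 col=7 char='r'
After 6 (h): row=0 col=6 char='_'
After 7 (b): row=0 col=2 char='g'
After 8 (0): row=0 col=0 char='_'
After 9 ($): row=0 col=21 char='r'
After 10 (b): row=0 col=18 char='s'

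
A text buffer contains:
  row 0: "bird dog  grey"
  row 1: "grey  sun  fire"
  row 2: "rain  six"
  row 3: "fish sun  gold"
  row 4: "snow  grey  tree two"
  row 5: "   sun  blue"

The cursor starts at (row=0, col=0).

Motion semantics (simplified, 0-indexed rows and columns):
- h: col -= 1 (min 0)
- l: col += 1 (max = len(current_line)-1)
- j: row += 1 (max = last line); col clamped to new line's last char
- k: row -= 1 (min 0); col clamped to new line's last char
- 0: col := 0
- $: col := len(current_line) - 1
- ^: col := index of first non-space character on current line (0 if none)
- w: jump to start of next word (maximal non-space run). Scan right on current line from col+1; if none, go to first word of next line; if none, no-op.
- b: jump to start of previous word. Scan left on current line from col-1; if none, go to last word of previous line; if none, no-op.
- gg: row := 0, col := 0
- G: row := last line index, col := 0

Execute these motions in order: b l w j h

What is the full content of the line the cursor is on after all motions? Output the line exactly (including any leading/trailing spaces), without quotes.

After 1 (b): row=0 col=0 char='b'
After 2 (l): row=0 col=1 char='i'
After 3 (w): row=0 col=5 char='d'
After 4 (j): row=1 col=5 char='_'
After 5 (h): row=1 col=4 char='_'

Answer: grey  sun  fire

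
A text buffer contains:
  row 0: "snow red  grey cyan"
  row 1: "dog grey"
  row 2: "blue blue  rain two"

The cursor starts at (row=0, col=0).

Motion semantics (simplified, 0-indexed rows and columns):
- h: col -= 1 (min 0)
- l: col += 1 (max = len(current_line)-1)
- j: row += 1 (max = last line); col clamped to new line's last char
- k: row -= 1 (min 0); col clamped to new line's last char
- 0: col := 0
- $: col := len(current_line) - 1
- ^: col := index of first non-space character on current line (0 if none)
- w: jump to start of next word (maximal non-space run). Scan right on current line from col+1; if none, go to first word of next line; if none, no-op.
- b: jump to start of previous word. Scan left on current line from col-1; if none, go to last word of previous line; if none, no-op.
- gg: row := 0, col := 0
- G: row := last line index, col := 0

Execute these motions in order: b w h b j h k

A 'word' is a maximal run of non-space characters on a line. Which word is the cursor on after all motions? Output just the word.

Answer: snow

Derivation:
After 1 (b): row=0 col=0 char='s'
After 2 (w): row=0 col=5 char='r'
After 3 (h): row=0 col=4 char='_'
After 4 (b): row=0 col=0 char='s'
After 5 (j): row=1 col=0 char='d'
After 6 (h): row=1 col=0 char='d'
After 7 (k): row=0 col=0 char='s'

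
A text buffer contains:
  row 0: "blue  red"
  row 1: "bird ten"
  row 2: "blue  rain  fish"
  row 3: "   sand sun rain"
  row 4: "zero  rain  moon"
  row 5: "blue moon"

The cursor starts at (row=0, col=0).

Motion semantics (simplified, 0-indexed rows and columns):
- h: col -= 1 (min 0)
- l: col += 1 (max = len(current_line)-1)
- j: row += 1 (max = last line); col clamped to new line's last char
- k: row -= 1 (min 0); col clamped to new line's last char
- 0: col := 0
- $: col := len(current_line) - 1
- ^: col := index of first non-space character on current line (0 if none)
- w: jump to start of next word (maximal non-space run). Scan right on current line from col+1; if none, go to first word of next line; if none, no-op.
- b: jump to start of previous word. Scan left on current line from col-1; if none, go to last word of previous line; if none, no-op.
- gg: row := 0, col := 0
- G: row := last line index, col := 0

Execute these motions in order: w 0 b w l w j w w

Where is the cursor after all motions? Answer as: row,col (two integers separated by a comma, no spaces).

Answer: 2,12

Derivation:
After 1 (w): row=0 col=6 char='r'
After 2 (0): row=0 col=0 char='b'
After 3 (b): row=0 col=0 char='b'
After 4 (w): row=0 col=6 char='r'
After 5 (l): row=0 col=7 char='e'
After 6 (w): row=1 col=0 char='b'
After 7 (j): row=2 col=0 char='b'
After 8 (w): row=2 col=6 char='r'
After 9 (w): row=2 col=12 char='f'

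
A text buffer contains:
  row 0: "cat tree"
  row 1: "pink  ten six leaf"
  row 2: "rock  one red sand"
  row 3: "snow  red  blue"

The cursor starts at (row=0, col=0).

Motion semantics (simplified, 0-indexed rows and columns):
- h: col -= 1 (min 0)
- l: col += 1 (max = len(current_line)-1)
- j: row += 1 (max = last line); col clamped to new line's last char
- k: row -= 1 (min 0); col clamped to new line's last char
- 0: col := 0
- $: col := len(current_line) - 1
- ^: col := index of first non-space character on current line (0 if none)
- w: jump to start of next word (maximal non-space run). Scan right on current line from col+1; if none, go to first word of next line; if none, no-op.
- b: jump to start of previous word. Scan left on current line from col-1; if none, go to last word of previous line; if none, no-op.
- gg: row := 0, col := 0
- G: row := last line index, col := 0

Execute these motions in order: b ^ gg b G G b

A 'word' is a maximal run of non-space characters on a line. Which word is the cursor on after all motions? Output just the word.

Answer: sand

Derivation:
After 1 (b): row=0 col=0 char='c'
After 2 (^): row=0 col=0 char='c'
After 3 (gg): row=0 col=0 char='c'
After 4 (b): row=0 col=0 char='c'
After 5 (G): row=3 col=0 char='s'
After 6 (G): row=3 col=0 char='s'
After 7 (b): row=2 col=14 char='s'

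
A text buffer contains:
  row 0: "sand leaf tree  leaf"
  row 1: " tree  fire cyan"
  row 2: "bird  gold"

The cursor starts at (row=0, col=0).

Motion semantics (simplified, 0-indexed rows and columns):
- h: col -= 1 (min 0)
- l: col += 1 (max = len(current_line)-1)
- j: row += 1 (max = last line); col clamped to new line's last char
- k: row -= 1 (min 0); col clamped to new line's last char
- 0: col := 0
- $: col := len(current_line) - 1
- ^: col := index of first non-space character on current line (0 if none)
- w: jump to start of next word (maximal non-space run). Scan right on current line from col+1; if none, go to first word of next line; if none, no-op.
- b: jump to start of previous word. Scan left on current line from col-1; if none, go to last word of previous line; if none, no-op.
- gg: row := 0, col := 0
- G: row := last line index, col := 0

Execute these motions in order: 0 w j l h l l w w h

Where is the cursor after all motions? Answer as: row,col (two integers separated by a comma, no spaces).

Answer: 2,0

Derivation:
After 1 (0): row=0 col=0 char='s'
After 2 (w): row=0 col=5 char='l'
After 3 (j): row=1 col=5 char='_'
After 4 (l): row=1 col=6 char='_'
After 5 (h): row=1 col=5 char='_'
After 6 (l): row=1 col=6 char='_'
After 7 (l): row=1 col=7 char='f'
After 8 (w): row=1 col=12 char='c'
After 9 (w): row=2 col=0 char='b'
After 10 (h): row=2 col=0 char='b'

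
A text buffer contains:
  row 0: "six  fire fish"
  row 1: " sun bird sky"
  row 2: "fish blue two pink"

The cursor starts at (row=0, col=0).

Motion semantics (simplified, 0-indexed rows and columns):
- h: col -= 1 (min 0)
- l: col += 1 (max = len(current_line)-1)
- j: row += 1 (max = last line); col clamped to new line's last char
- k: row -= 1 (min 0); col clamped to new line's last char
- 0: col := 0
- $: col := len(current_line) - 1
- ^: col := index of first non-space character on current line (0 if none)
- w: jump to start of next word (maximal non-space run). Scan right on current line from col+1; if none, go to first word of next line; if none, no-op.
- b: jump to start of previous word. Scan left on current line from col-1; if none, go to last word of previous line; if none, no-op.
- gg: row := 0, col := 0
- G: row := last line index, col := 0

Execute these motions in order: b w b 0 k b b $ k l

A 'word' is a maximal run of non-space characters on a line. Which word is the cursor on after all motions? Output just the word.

Answer: fish

Derivation:
After 1 (b): row=0 col=0 char='s'
After 2 (w): row=0 col=5 char='f'
After 3 (b): row=0 col=0 char='s'
After 4 (0): row=0 col=0 char='s'
After 5 (k): row=0 col=0 char='s'
After 6 (b): row=0 col=0 char='s'
After 7 (b): row=0 col=0 char='s'
After 8 ($): row=0 col=13 char='h'
After 9 (k): row=0 col=13 char='h'
After 10 (l): row=0 col=13 char='h'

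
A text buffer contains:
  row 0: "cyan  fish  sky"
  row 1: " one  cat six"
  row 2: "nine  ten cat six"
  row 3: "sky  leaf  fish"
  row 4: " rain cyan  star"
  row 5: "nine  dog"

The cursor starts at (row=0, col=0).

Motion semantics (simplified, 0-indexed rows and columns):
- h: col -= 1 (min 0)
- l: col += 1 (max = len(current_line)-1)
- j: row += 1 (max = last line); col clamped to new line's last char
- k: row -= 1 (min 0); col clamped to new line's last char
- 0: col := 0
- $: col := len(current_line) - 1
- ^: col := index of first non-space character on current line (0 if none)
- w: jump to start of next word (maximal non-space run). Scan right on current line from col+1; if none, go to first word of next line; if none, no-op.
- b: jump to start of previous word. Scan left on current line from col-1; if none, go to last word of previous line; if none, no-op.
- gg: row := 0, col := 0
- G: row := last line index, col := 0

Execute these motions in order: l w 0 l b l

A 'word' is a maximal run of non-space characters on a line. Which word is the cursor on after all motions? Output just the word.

After 1 (l): row=0 col=1 char='y'
After 2 (w): row=0 col=6 char='f'
After 3 (0): row=0 col=0 char='c'
After 4 (l): row=0 col=1 char='y'
After 5 (b): row=0 col=0 char='c'
After 6 (l): row=0 col=1 char='y'

Answer: cyan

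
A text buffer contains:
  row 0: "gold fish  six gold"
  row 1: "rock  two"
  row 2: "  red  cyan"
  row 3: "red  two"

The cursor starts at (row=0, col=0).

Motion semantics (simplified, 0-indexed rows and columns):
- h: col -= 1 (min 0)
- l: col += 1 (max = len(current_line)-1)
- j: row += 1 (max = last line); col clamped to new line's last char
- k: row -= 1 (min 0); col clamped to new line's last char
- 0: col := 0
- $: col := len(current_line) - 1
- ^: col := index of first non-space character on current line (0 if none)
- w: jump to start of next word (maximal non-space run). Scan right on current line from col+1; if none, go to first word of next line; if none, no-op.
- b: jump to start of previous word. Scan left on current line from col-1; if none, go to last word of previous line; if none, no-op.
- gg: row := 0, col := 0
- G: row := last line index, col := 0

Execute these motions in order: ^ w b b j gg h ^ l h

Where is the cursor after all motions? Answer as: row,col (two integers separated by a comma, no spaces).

Answer: 0,0

Derivation:
After 1 (^): row=0 col=0 char='g'
After 2 (w): row=0 col=5 char='f'
After 3 (b): row=0 col=0 char='g'
After 4 (b): row=0 col=0 char='g'
After 5 (j): row=1 col=0 char='r'
After 6 (gg): row=0 col=0 char='g'
After 7 (h): row=0 col=0 char='g'
After 8 (^): row=0 col=0 char='g'
After 9 (l): row=0 col=1 char='o'
After 10 (h): row=0 col=0 char='g'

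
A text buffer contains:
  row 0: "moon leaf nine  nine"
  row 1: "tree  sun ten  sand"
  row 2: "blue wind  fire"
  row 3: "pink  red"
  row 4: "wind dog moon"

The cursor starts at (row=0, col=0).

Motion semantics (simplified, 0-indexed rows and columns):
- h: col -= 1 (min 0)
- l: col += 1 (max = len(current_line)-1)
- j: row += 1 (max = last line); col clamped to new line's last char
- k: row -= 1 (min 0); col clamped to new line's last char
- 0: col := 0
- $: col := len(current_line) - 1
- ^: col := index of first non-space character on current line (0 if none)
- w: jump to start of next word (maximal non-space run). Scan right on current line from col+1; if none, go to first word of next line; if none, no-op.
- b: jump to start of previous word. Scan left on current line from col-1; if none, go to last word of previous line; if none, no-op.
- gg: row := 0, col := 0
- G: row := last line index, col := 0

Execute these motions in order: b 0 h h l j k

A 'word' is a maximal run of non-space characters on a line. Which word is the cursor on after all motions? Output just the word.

Answer: moon

Derivation:
After 1 (b): row=0 col=0 char='m'
After 2 (0): row=0 col=0 char='m'
After 3 (h): row=0 col=0 char='m'
After 4 (h): row=0 col=0 char='m'
After 5 (l): row=0 col=1 char='o'
After 6 (j): row=1 col=1 char='r'
After 7 (k): row=0 col=1 char='o'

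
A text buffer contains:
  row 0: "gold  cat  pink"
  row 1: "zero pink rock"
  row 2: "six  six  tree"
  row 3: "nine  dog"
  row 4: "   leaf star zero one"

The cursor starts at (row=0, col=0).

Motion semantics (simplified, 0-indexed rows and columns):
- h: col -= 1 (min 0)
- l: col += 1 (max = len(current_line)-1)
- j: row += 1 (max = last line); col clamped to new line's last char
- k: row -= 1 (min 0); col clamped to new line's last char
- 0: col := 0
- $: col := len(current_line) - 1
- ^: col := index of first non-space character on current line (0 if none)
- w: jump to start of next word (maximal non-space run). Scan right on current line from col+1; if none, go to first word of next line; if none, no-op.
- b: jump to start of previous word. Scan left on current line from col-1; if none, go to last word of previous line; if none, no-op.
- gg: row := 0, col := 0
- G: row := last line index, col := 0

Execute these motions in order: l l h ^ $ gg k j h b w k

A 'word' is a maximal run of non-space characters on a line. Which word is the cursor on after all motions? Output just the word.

After 1 (l): row=0 col=1 char='o'
After 2 (l): row=0 col=2 char='l'
After 3 (h): row=0 col=1 char='o'
After 4 (^): row=0 col=0 char='g'
After 5 ($): row=0 col=14 char='k'
After 6 (gg): row=0 col=0 char='g'
After 7 (k): row=0 col=0 char='g'
After 8 (j): row=1 col=0 char='z'
After 9 (h): row=1 col=0 char='z'
After 10 (b): row=0 col=11 char='p'
After 11 (w): row=1 col=0 char='z'
After 12 (k): row=0 col=0 char='g'

Answer: gold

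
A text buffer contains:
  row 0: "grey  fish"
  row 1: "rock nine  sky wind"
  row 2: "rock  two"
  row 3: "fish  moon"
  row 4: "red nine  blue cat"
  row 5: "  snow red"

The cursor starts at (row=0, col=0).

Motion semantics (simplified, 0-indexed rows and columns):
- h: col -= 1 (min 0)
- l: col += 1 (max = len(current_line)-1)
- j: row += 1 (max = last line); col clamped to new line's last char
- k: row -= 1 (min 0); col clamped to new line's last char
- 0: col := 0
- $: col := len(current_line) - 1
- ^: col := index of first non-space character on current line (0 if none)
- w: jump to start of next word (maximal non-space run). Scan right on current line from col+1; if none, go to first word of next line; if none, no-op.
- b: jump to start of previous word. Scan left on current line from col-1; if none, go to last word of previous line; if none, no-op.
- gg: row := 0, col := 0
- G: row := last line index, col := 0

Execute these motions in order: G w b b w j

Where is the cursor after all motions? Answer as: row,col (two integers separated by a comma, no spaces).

Answer: 5,9

Derivation:
After 1 (G): row=5 col=0 char='_'
After 2 (w): row=5 col=2 char='s'
After 3 (b): row=4 col=15 char='c'
After 4 (b): row=4 col=10 char='b'
After 5 (w): row=4 col=15 char='c'
After 6 (j): row=5 col=9 char='d'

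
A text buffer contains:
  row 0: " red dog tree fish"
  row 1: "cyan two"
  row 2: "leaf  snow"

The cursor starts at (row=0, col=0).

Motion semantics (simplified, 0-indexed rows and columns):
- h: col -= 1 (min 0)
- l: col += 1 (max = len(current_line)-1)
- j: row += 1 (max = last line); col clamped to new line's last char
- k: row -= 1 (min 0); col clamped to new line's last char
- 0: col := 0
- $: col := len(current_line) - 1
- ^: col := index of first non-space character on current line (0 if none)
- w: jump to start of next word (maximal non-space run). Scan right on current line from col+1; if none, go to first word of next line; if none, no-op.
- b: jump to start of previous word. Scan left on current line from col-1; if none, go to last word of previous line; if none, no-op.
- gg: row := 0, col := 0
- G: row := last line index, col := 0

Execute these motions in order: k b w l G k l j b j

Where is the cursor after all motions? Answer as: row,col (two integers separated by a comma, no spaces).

After 1 (k): row=0 col=0 char='_'
After 2 (b): row=0 col=0 char='_'
After 3 (w): row=0 col=1 char='r'
After 4 (l): row=0 col=2 char='e'
After 5 (G): row=2 col=0 char='l'
After 6 (k): row=1 col=0 char='c'
After 7 (l): row=1 col=1 char='y'
After 8 (j): row=2 col=1 char='e'
After 9 (b): row=2 col=0 char='l'
After 10 (j): row=2 col=0 char='l'

Answer: 2,0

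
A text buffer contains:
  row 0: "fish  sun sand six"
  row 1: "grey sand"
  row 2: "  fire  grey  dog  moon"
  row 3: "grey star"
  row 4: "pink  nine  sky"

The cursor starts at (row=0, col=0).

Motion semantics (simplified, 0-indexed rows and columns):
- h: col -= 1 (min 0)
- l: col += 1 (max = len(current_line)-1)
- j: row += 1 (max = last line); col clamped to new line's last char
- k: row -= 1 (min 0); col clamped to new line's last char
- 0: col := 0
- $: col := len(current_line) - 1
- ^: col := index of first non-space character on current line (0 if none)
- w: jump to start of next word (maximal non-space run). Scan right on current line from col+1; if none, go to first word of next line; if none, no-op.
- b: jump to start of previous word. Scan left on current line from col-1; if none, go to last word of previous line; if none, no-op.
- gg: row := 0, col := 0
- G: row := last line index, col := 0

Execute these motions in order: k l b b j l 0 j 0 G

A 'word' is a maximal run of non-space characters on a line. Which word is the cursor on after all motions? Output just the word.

Answer: pink

Derivation:
After 1 (k): row=0 col=0 char='f'
After 2 (l): row=0 col=1 char='i'
After 3 (b): row=0 col=0 char='f'
After 4 (b): row=0 col=0 char='f'
After 5 (j): row=1 col=0 char='g'
After 6 (l): row=1 col=1 char='r'
After 7 (0): row=1 col=0 char='g'
After 8 (j): row=2 col=0 char='_'
After 9 (0): row=2 col=0 char='_'
After 10 (G): row=4 col=0 char='p'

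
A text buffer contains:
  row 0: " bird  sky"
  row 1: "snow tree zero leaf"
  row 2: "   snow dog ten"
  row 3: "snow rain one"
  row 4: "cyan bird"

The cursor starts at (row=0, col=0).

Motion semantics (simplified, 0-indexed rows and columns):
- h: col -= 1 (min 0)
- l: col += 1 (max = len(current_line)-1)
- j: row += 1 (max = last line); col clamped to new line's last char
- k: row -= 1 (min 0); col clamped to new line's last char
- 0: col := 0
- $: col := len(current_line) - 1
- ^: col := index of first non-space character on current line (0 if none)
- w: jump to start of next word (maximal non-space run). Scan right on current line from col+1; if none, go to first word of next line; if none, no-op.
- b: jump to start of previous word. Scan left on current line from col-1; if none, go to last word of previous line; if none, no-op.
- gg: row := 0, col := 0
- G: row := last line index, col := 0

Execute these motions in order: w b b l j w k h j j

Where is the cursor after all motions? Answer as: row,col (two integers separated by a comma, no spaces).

Answer: 2,4

Derivation:
After 1 (w): row=0 col=1 char='b'
After 2 (b): row=0 col=1 char='b'
After 3 (b): row=0 col=1 char='b'
After 4 (l): row=0 col=2 char='i'
After 5 (j): row=1 col=2 char='o'
After 6 (w): row=1 col=5 char='t'
After 7 (k): row=0 col=5 char='_'
After 8 (h): row=0 col=4 char='d'
After 9 (j): row=1 col=4 char='_'
After 10 (j): row=2 col=4 char='n'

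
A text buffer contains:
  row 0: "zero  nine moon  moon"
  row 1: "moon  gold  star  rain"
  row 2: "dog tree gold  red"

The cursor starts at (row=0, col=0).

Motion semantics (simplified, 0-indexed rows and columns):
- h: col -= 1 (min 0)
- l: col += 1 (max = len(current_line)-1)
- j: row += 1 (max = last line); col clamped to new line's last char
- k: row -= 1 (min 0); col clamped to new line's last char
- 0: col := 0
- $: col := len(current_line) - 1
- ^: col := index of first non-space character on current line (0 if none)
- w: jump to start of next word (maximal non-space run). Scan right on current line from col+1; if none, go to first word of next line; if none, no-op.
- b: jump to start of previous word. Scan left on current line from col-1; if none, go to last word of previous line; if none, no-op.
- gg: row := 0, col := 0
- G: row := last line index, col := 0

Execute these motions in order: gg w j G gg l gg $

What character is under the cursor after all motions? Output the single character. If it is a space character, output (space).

After 1 (gg): row=0 col=0 char='z'
After 2 (w): row=0 col=6 char='n'
After 3 (j): row=1 col=6 char='g'
After 4 (G): row=2 col=0 char='d'
After 5 (gg): row=0 col=0 char='z'
After 6 (l): row=0 col=1 char='e'
After 7 (gg): row=0 col=0 char='z'
After 8 ($): row=0 col=20 char='n'

Answer: n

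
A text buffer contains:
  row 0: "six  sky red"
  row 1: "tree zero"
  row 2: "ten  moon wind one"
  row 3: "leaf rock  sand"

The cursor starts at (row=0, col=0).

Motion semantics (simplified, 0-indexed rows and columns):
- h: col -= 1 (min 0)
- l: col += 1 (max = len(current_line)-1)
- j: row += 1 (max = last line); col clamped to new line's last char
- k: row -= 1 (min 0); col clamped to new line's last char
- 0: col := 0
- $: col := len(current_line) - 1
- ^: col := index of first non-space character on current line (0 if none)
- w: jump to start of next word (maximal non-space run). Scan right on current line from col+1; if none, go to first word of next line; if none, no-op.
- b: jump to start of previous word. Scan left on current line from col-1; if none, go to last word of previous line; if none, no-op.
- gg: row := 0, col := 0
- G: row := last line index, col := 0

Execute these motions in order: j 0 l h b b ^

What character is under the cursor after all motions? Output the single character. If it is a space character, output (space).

After 1 (j): row=1 col=0 char='t'
After 2 (0): row=1 col=0 char='t'
After 3 (l): row=1 col=1 char='r'
After 4 (h): row=1 col=0 char='t'
After 5 (b): row=0 col=9 char='r'
After 6 (b): row=0 col=5 char='s'
After 7 (^): row=0 col=0 char='s'

Answer: s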